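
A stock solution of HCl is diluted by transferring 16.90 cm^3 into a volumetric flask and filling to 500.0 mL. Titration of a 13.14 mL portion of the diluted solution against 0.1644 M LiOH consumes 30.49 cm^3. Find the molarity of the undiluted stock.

11.3 M

n(LiOH) = 0.1644 x 0.03049 = 0.005013 mol.
n(HCl) in the aliquot = 0.005013 mol.
[diluted HCl] = 0.005013 / 0.01314 = 0.3815 M.
Dilution factor = 500.0/16.90 = 29.59, so [stock] = 0.3815 x 29.59 = 11.3 M.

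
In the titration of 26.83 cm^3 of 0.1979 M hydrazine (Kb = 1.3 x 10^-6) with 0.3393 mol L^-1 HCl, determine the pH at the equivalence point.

4.51

n(N2H4) = 0.1979 x 0.02683 = 0.005310 mol; V(HCl) at equivalence = 0.005310/0.3393 = 0.01565 L.
At equivalence the base is fully converted to N2H5+; total volume = 0.04248 L, so [N2H5+] = 0.005310/0.04248 = 0.1250 M.
Ka(N2H5+) = Kw/Kb = 1.0e-14 / 1.3 x 10^-6 = 7.69e-9.
[H^+] = sqrt(Ka x [N2H5+]) = sqrt(7.69e-9 x 0.1250) = 3.10e-5 M.
pH = -log(3.10e-5) = 4.51.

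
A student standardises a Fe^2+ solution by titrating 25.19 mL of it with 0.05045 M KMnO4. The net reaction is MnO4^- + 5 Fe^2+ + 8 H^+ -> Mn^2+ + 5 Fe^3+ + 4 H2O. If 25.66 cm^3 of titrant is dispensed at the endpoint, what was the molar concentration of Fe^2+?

0.257 M

n(KMnO4) = 0.05045 x 0.02566 = 0.001295 mol.
From the balanced equation, 1 mol KMnO4 reacts with 5 mol Fe^2+, so n(Fe^2+) = 0.001295 x 5/1 = 0.006473 mol.
[Fe^2+] = 0.006473 / 0.02519 L = 0.257 M.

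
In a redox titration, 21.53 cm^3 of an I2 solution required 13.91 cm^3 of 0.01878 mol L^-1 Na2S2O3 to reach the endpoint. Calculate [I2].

n(Na2S2O3) = 0.01878 x 0.01391 = 0.0002612 mol.
From the balanced equation, 2 mol Na2S2O3 reacts with 1 mol I2, so n(I2) = 0.0002612 x 1/2 = 0.0001306 mol.
[I2] = 0.0001306 / 0.02153 L = 0.00607 M.

0.00607 M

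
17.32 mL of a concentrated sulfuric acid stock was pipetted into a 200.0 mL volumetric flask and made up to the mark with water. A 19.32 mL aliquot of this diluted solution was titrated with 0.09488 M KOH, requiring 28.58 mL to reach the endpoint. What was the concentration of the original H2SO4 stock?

0.810 M

n(KOH) = 0.09488 x 0.02858 = 0.002712 mol.
n(H2SO4) in the aliquot = 0.002712 x 1/2 = 0.001356 mol.
[diluted H2SO4] = 0.001356 / 0.01932 = 0.07018 M.
Dilution factor = 200.0/17.32 = 11.55, so [stock] = 0.07018 x 11.55 = 0.810 M.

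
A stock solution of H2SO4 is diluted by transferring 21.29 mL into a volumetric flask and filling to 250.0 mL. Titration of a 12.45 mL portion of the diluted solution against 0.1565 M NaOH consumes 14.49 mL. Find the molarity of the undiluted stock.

n(NaOH) = 0.1565 x 0.01449 = 0.002268 mol.
n(H2SO4) in the aliquot = 0.002268 x 1/2 = 0.001134 mol.
[diluted H2SO4] = 0.001134 / 0.01245 = 0.09107 M.
Dilution factor = 250.0/21.29 = 11.74, so [stock] = 0.09107 x 11.74 = 1.07 M.

1.07 M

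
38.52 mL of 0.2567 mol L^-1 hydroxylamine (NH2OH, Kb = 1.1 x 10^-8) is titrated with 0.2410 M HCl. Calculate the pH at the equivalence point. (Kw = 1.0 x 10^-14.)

3.47

n(NH2OH) = 0.2567 x 0.03852 = 0.009888 mol; V(HCl) at equivalence = 0.009888/0.2410 = 0.04103 L.
At equivalence the base is fully converted to NH3OH+; total volume = 0.07955 L, so [NH3OH+] = 0.009888/0.07955 = 0.1243 M.
Ka(NH3OH+) = Kw/Kb = 1.0e-14 / 1.1 x 10^-8 = 9.09e-7.
[H^+] = sqrt(Ka x [NH3OH+]) = sqrt(9.09e-7 x 0.1243) = 0.000336 M.
pH = -log(0.000336) = 3.47.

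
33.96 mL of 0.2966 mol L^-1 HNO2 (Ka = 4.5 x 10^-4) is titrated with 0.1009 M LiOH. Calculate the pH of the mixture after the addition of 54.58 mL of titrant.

Initial n(HNO2) = 0.2966 x 0.03396 = 0.01007 mol.
n(LiOH) added = 0.1009 x 0.05458 = 0.005507 mol, converting that many moles of HNO2 to NO2-.
Remaining n(HNO2) = 0.004565 mol; n(NO2-) = 0.005507 mol.
By Henderson-Hasselbalch, pH = pKa + log([A^-]/[HA]) = 3.35 + log(0.005507/0.004565) = 3.35 + (+0.08) = 3.43.

3.43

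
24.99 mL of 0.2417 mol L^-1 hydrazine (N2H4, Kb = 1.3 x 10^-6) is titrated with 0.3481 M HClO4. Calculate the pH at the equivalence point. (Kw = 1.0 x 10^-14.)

n(N2H4) = 0.2417 x 0.02499 = 0.006040 mol; V(HClO4) at equivalence = 0.006040/0.3481 = 0.01735 L.
At equivalence the base is fully converted to N2H5+; total volume = 0.04234 L, so [N2H5+] = 0.006040/0.04234 = 0.1427 M.
Ka(N2H5+) = Kw/Kb = 1.0e-14 / 1.3 x 10^-6 = 7.69e-9.
[H^+] = sqrt(Ka x [N2H5+]) = sqrt(7.69e-9 x 0.1427) = 3.31e-5 M.
pH = -log(3.31e-5) = 4.48.

4.48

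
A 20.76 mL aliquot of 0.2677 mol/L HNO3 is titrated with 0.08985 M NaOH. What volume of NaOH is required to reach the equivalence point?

n(HNO3) = 0.2677 mol/L x 0.02076 L = 0.005557 mol.
At equivalence n(NaOH) = n(HNO3) = 0.005557 mol.
V(NaOH) = 0.005557 / 0.08985 = 0.06185 L = 61.9 mL.

61.9 mL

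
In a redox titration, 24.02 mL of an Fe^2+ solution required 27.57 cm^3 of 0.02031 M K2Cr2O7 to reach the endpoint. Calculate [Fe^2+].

n(K2Cr2O7) = 0.02031 x 0.02757 = 0.0005599 mol.
From the balanced equation, 1 mol K2Cr2O7 reacts with 6 mol Fe^2+, so n(Fe^2+) = 0.0005599 x 6/1 = 0.003360 mol.
[Fe^2+] = 0.003360 / 0.02402 L = 0.140 M.

0.140 M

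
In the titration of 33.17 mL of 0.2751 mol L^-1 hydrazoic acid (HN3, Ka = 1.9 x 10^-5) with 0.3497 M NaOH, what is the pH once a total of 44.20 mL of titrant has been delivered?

n(acid) = 0.2751 x 0.03317 = 0.009125 mol; n(NaOH) added = 0.3497 x 0.04420 = 0.01546 mol.
Base is in excess by 0.01546 - 0.009125 = 0.006332 mol in a total volume of 0.07737 L.
[OH^-] = 0.006332/0.07737 = 0.08184 M, so pOH = 1.09 and pH = 14.00 - 1.09 = 12.91.

12.91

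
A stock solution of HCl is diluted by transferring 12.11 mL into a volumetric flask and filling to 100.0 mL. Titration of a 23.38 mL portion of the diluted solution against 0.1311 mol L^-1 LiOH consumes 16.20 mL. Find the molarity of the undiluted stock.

n(LiOH) = 0.1311 x 0.01620 = 0.002124 mol.
n(HCl) in the aliquot = 0.002124 mol.
[diluted HCl] = 0.002124 / 0.02338 = 0.09084 M.
Dilution factor = 100.0/12.11 = 8.258, so [stock] = 0.09084 x 8.258 = 0.750 M.

0.750 M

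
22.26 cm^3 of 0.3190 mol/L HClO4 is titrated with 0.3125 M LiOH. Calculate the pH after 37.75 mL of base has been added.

n(acid) = 0.3190 x 0.02226 = 0.007101 mol; n(LiOH) added = 0.3125 x 0.03775 = 0.01180 mol.
Base is in excess by 0.01180 - 0.007101 = 0.004696 mol in a total volume of 0.06001 L.
[OH^-] = 0.004696/0.06001 = 0.07825 M, so pOH = 1.11 and pH = 14.00 - 1.11 = 12.89.

12.89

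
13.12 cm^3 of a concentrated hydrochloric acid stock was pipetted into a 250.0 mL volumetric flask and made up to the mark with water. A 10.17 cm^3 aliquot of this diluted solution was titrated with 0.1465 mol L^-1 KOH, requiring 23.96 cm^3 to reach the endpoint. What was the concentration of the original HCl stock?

6.58 M

n(KOH) = 0.1465 x 0.02396 = 0.003510 mol.
n(HCl) in the aliquot = 0.003510 mol.
[diluted HCl] = 0.003510 / 0.01017 = 0.3451 M.
Dilution factor = 250.0/13.12 = 19.05, so [stock] = 0.3451 x 19.05 = 6.58 M.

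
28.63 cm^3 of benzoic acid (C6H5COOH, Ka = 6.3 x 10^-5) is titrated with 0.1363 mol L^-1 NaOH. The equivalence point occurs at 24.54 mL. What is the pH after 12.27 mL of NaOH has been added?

4.20

12.27 mL is exactly half the equivalence volume (24.54/2), i.e. the half-equivalence point.
There, n(HA) = n(A^-), so pH = pKa = -log(6.3 x 10^-5) = 4.20.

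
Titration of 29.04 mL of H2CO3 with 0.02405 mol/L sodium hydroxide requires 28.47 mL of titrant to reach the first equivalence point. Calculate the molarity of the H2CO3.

n(NaOH) = 0.02405 x 0.02847 = 0.0006847 mol.
At the first equivalence point, 1 mol OH^- react per mol H2CO3, so n(H2CO3) = 0.0006847 / 1 = 0.0006847 mol.
[H2CO3] = 0.0006847 / 0.02904 L = 0.0236 M.

0.0236 M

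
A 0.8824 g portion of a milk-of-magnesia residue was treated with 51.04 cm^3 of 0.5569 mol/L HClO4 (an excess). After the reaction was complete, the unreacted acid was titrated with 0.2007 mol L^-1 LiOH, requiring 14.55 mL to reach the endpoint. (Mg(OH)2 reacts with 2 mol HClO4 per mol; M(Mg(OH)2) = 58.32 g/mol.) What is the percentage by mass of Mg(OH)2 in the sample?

84.3%

Total n(HClO4) added = 0.5569 x 0.05104 = 0.02842 mol.
n(LiOH) used = 0.2007 x 0.01455 = 0.002920 mol, which equals the excess n(HClO4).
So n(HClO4) consumed by the sample = 0.02842 - 0.002920 = 0.02550 mol.
n(Mg(OH)2) = 0.02550 / 2 = 0.01275 mol.
mass Mg(OH)2 = 0.01275 x 58.32 = 0.7437 g, so %Mg(OH)2 = 0.7437/0.8824 x 100 = 84.3%.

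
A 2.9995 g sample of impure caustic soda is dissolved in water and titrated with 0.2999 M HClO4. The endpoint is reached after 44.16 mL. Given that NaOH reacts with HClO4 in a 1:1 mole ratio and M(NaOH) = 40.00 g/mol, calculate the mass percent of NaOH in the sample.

n(HClO4) = 0.2999 x 0.04416 = 0.01324 mol.
n(NaOH) = 0.01324 / 1 = 0.01324 mol.
mass of NaOH = 0.01324 x 40.00 = 0.5297 g.
% purity = 0.5297 / 2.9995 x 100 = 17.7%.

17.7%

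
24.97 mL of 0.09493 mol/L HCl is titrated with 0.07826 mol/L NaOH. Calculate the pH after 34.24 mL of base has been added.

n(acid) = 0.09493 x 0.02497 = 0.002370 mol; n(NaOH) added = 0.07826 x 0.03424 = 0.002680 mol.
Base is in excess by 0.002680 - 0.002370 = 0.0003092 mol in a total volume of 0.05921 L.
[OH^-] = 0.0003092/0.05921 = 0.005222 M, so pOH = 2.28 and pH = 14.00 - 2.28 = 11.72.

11.72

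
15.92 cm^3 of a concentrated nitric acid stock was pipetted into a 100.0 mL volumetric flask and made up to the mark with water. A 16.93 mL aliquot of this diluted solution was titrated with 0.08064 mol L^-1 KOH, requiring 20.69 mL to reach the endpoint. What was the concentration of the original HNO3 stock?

0.619 M

n(KOH) = 0.08064 x 0.02069 = 0.001668 mol.
n(HNO3) in the aliquot = 0.001668 mol.
[diluted HNO3] = 0.001668 / 0.01693 = 0.09855 M.
Dilution factor = 100.0/15.92 = 6.281, so [stock] = 0.09855 x 6.281 = 0.619 M.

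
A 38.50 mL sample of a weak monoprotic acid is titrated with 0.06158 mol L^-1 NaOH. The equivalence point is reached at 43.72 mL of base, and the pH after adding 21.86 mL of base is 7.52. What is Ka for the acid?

21.86 mL is half of the equivalence volume, so this is the half-equivalence point where [HA] = [A^-].
At half-equivalence pH = pKa, so pKa = 7.52.
Ka = 10^(-7.52) = 3.0 x 10^-8.

3.0 x 10^-8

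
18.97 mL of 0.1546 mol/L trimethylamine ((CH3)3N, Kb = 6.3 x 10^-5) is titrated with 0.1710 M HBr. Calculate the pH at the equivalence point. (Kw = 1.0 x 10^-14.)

n((CH3)3N) = 0.1546 x 0.01897 = 0.002933 mol; V(HBr) at equivalence = 0.002933/0.1710 = 0.01715 L.
At equivalence the base is fully converted to (CH3)3NH+; total volume = 0.03612 L, so [(CH3)3NH+] = 0.002933/0.03612 = 0.08119 M.
Ka((CH3)3NH+) = Kw/Kb = 1.0e-14 / 6.3 x 10^-5 = 1.59e-10.
[H^+] = sqrt(Ka x [(CH3)3NH+]) = sqrt(1.59e-10 x 0.08119) = 3.59e-6 M.
pH = -log(3.59e-6) = 5.44.

5.44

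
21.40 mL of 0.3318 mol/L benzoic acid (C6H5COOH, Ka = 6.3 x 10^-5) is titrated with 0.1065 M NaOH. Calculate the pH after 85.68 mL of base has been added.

n(acid) = 0.3318 x 0.02140 = 0.007101 mol; n(NaOH) added = 0.1065 x 0.08568 = 0.009125 mol.
Base is in excess by 0.009125 - 0.007101 = 0.002024 mol in a total volume of 0.1071 L.
[OH^-] = 0.002024/0.1071 = 0.01891 M, so pOH = 1.72 and pH = 14.00 - 1.72 = 12.28.

12.28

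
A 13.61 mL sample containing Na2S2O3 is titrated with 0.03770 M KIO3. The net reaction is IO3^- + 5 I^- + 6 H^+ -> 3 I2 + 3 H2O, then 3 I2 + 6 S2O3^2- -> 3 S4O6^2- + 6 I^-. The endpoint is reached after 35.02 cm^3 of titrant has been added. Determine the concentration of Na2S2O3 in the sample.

0.582 M

n(KIO3) = 0.03770 x 0.03502 = 0.001320 mol.
From the balanced equation, 1 mol KIO3 reacts with 6 mol Na2S2O3, so n(Na2S2O3) = 0.001320 x 6/1 = 0.007922 mol.
[Na2S2O3] = 0.007922 / 0.01361 L = 0.582 M.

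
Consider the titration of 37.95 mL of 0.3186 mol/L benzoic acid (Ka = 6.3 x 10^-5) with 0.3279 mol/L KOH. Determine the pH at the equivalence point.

8.70

n(C6H5COOH) = 0.3186 x 0.03795 = 0.01209 mol; V(KOH) at equivalence = 0.01209/0.3279 = 0.03687 L.
At equivalence all the acid is converted to C6H5COO-; total volume = 0.03795 + 0.03687 = 0.07482 L, so [C6H5COO-] = 0.01209/0.07482 = 0.1616 M.
Kb = Kw/Ka = 1.0e-14 / 6.3 x 10^-5 = 1.59e-10.
[OH^-] = sqrt(Kb x [C6H5COO-]) = sqrt(1.59e-10 x 0.1616) = 5.06e-6 M.
pOH = 5.30, so pH = 14.00 - 5.30 = 8.70.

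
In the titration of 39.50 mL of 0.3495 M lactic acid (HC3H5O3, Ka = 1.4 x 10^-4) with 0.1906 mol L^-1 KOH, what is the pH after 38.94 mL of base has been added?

3.92

Initial n(HC3H5O3) = 0.3495 x 0.03950 = 0.01381 mol.
n(KOH) added = 0.1906 x 0.03894 = 0.007422 mol, converting that many moles of HC3H5O3 to C3H5O3-.
Remaining n(HC3H5O3) = 0.006383 mol; n(C3H5O3-) = 0.007422 mol.
By Henderson-Hasselbalch, pH = pKa + log([A^-]/[HA]) = 3.85 + log(0.007422/0.006383) = 3.85 + (+0.07) = 3.92.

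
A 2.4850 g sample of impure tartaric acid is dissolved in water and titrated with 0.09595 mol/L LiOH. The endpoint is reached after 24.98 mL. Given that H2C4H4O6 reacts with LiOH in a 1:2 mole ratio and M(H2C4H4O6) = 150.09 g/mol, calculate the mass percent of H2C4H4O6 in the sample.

n(LiOH) = 0.09595 x 0.02498 = 0.002397 mol.
n(H2C4H4O6) = 0.002397 / 2 = 0.001198 mol.
mass of H2C4H4O6 = 0.001198 x 150.09 = 0.1799 g.
% purity = 0.1799 / 2.4850 x 100 = 7.24%.

7.24%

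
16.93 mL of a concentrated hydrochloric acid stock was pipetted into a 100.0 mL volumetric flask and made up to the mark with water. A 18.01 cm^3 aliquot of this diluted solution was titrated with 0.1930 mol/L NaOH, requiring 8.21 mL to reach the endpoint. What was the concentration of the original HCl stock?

0.520 M

n(NaOH) = 0.1930 x 0.008210 = 0.001585 mol.
n(HCl) in the aliquot = 0.001585 mol.
[diluted HCl] = 0.001585 / 0.01801 = 0.08798 M.
Dilution factor = 100.0/16.93 = 5.907, so [stock] = 0.08798 x 5.907 = 0.520 M.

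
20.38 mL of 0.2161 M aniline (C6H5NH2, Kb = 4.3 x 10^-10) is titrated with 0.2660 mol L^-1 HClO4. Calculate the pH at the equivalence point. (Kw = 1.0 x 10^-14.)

n(C6H5NH2) = 0.2161 x 0.02038 = 0.004404 mol; V(HClO4) at equivalence = 0.004404/0.2660 = 0.01656 L.
At equivalence the base is fully converted to C6H5NH3+; total volume = 0.03694 L, so [C6H5NH3+] = 0.004404/0.03694 = 0.1192 M.
Ka(C6H5NH3+) = Kw/Kb = 1.0e-14 / 4.3 x 10^-10 = 2.33e-5.
[H^+] = sqrt(Ka x [C6H5NH3+]) = sqrt(2.33e-5 x 0.1192) = 0.00167 M.
pH = -log(0.00167) = 2.78.

2.78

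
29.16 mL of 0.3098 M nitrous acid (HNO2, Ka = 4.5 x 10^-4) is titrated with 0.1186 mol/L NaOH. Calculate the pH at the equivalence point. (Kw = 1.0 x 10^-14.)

8.14

n(HNO2) = 0.3098 x 0.02916 = 0.009034 mol; V(NaOH) at equivalence = 0.009034/0.1186 = 0.07617 L.
At equivalence all the acid is converted to NO2-; total volume = 0.02916 + 0.07617 = 0.1053 L, so [NO2-] = 0.009034/0.1053 = 0.08577 M.
Kb = Kw/Ka = 1.0e-14 / 4.5 x 10^-4 = 2.22e-11.
[OH^-] = sqrt(Kb x [NO2-]) = sqrt(2.22e-11 x 0.08577) = 1.38e-6 M.
pOH = 5.86, so pH = 14.00 - 5.86 = 8.14.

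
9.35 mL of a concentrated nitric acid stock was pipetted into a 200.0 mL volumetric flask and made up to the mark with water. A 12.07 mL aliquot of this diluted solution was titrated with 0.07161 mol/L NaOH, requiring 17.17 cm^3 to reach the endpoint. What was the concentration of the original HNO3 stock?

2.18 M

n(NaOH) = 0.07161 x 0.01717 = 0.001230 mol.
n(HNO3) in the aliquot = 0.001230 mol.
[diluted HNO3] = 0.001230 / 0.01207 = 0.1019 M.
Dilution factor = 200.0/9.350 = 21.39, so [stock] = 0.1019 x 21.39 = 2.18 M.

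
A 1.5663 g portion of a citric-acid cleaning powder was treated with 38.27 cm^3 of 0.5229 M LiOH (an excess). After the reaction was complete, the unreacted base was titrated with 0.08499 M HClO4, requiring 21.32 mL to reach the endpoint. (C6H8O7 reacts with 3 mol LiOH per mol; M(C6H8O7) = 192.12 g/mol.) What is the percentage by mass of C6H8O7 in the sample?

Total n(LiOH) added = 0.5229 x 0.03827 = 0.02001 mol.
n(HClO4) used = 0.08499 x 0.02132 = 0.001812 mol, which equals the excess n(LiOH).
So n(LiOH) consumed by the sample = 0.02001 - 0.001812 = 0.01820 mol.
n(C6H8O7) = 0.01820 / 3 = 0.006066 mol.
mass C6H8O7 = 0.006066 x 192.12 = 1.165 g, so %C6H8O7 = 1.165/1.5663 x 100 = 74.4%.

74.4%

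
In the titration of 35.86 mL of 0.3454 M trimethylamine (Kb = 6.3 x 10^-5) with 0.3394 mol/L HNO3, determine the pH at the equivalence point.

5.28

n((CH3)3N) = 0.3454 x 0.03586 = 0.01239 mol; V(HNO3) at equivalence = 0.01239/0.3394 = 0.03649 L.
At equivalence the base is fully converted to (CH3)3NH+; total volume = 0.07235 L, so [(CH3)3NH+] = 0.01239/0.07235 = 0.1712 M.
Ka((CH3)3NH+) = Kw/Kb = 1.0e-14 / 6.3 x 10^-5 = 1.59e-10.
[H^+] = sqrt(Ka x [(CH3)3NH+]) = sqrt(1.59e-10 x 0.1712) = 5.21e-6 M.
pH = -log(5.21e-6) = 5.28.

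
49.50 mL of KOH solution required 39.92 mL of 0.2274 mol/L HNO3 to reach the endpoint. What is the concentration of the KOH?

0.183 M

n(HNO3) delivered = 0.2274 x 0.03992 = 0.009078 mol.
For a 1:1 reaction, n(KOH) = 0.009078 mol.
[KOH] = 0.009078 mol / 0.04950 L = 0.183 M.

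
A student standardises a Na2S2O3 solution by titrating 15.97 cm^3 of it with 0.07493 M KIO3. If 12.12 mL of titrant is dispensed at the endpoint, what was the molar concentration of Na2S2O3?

n(KIO3) = 0.07493 x 0.01212 = 0.0009082 mol.
From the balanced equation, 1 mol KIO3 reacts with 6 mol Na2S2O3, so n(Na2S2O3) = 0.0009082 x 6/1 = 0.005449 mol.
[Na2S2O3] = 0.005449 / 0.01597 L = 0.341 M.

0.341 M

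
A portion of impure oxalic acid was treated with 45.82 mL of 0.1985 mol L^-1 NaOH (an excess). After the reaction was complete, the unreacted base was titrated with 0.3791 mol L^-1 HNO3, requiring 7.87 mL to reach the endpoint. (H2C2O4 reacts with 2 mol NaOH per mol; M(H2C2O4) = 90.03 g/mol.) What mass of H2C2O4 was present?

0.275 g

Total n(NaOH) added = 0.1985 x 0.04582 = 0.009095 mol.
n(HNO3) used = 0.3791 x 0.007870 = 0.002984 mol, which equals the excess n(NaOH).
So n(NaOH) consumed by the sample = 0.009095 - 0.002984 = 0.006112 mol.
n(H2C2O4) = 0.006112 / 2 = 0.003056 mol.
mass = 0.003056 mol x 90.03 g/mol = 0.275 g.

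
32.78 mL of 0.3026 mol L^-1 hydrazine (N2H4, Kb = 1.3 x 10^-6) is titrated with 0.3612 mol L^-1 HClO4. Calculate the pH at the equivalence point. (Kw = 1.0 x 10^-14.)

4.45

n(N2H4) = 0.3026 x 0.03278 = 0.009919 mol; V(HClO4) at equivalence = 0.009919/0.3612 = 0.02746 L.
At equivalence the base is fully converted to N2H5+; total volume = 0.06024 L, so [N2H5+] = 0.009919/0.06024 = 0.1647 M.
Ka(N2H5+) = Kw/Kb = 1.0e-14 / 1.3 x 10^-6 = 7.69e-9.
[H^+] = sqrt(Ka x [N2H5+]) = sqrt(7.69e-9 x 0.1647) = 3.56e-5 M.
pH = -log(3.56e-5) = 4.45.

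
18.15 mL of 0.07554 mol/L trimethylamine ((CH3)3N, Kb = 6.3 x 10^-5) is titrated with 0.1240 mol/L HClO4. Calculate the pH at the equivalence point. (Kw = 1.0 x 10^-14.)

5.56

n((CH3)3N) = 0.07554 x 0.01815 = 0.001371 mol; V(HClO4) at equivalence = 0.001371/0.1240 = 0.01106 L.
At equivalence the base is fully converted to (CH3)3NH+; total volume = 0.02921 L, so [(CH3)3NH+] = 0.001371/0.02921 = 0.04694 M.
Ka((CH3)3NH+) = Kw/Kb = 1.0e-14 / 6.3 x 10^-5 = 1.59e-10.
[H^+] = sqrt(Ka x [(CH3)3NH+]) = sqrt(1.59e-10 x 0.04694) = 2.73e-6 M.
pH = -log(2.73e-6) = 5.56.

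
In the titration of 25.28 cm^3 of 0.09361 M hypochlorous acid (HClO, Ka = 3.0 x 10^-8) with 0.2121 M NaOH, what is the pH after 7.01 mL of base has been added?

7.75

Initial n(HClO) = 0.09361 x 0.02528 = 0.002366 mol.
n(NaOH) added = 0.2121 x 0.007010 = 0.001487 mol, converting that many moles of HClO to ClO-.
Remaining n(HClO) = 0.0008796 mol; n(ClO-) = 0.001487 mol.
By Henderson-Hasselbalch, pH = pKa + log([A^-]/[HA]) = 7.52 + log(0.001487/0.0008796) = 7.52 + (+0.23) = 7.75.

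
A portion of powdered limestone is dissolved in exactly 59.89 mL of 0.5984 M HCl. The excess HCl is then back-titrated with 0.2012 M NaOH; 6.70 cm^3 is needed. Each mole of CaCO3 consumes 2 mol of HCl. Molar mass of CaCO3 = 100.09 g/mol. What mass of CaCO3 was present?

Total n(HCl) added = 0.5984 x 0.05989 = 0.03584 mol.
n(NaOH) used = 0.2012 x 0.006700 = 0.001348 mol, which equals the excess n(HCl).
So n(HCl) consumed by the sample = 0.03584 - 0.001348 = 0.03449 mol.
n(CaCO3) = 0.03449 / 2 = 0.01725 mol.
mass = 0.01725 mol x 100.09 g/mol = 1.73 g.

1.73 g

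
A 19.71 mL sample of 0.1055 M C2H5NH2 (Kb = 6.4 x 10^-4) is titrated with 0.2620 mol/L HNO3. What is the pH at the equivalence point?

n(C2H5NH2) = 0.1055 x 0.01971 = 0.002079 mol; V(HNO3) at equivalence = 0.002079/0.2620 = 0.007937 L.
At equivalence the base is fully converted to C2H5NH3+; total volume = 0.02765 L, so [C2H5NH3+] = 0.002079/0.02765 = 0.07521 M.
Ka(C2H5NH3+) = Kw/Kb = 1.0e-14 / 6.4 x 10^-4 = 1.56e-11.
[H^+] = sqrt(Ka x [C2H5NH3+]) = sqrt(1.56e-11 x 0.07521) = 1.08e-6 M.
pH = -log(1.08e-6) = 5.96.

5.96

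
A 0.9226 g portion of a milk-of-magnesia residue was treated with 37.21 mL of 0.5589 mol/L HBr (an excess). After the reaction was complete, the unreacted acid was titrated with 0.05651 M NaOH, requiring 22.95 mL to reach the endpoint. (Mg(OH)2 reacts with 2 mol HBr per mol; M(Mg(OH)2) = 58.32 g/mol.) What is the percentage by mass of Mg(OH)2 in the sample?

Total n(HBr) added = 0.5589 x 0.03721 = 0.02080 mol.
n(NaOH) used = 0.05651 x 0.02295 = 0.001297 mol, which equals the excess n(HBr).
So n(HBr) consumed by the sample = 0.02080 - 0.001297 = 0.01950 mol.
n(Mg(OH)2) = 0.01950 / 2 = 0.009750 mol.
mass Mg(OH)2 = 0.009750 x 58.32 = 0.5686 g, so %Mg(OH)2 = 0.5686/0.9226 x 100 = 61.6%.

61.6%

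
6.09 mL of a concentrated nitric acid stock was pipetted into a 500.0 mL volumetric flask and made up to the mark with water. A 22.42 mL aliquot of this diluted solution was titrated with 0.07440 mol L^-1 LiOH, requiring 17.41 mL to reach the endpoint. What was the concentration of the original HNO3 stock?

n(LiOH) = 0.07440 x 0.01741 = 0.001295 mol.
n(HNO3) in the aliquot = 0.001295 mol.
[diluted HNO3] = 0.001295 / 0.02242 = 0.05777 M.
Dilution factor = 500.0/6.090 = 82.10, so [stock] = 0.05777 x 82.10 = 4.74 M.

4.74 M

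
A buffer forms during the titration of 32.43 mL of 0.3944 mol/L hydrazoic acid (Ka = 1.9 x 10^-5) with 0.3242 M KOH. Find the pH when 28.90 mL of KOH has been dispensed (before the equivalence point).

5.16

Initial n(HN3) = 0.3944 x 0.03243 = 0.01279 mol.
n(KOH) added = 0.3242 x 0.02890 = 0.009369 mol, converting that many moles of HN3 to N3-.
Remaining n(HN3) = 0.003421 mol; n(N3-) = 0.009369 mol.
By Henderson-Hasselbalch, pH = pKa + log([A^-]/[HA]) = 4.72 + log(0.009369/0.003421) = 4.72 + (+0.44) = 5.16.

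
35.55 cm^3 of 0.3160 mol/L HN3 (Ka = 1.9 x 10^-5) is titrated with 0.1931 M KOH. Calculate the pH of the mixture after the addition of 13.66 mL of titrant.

Initial n(HN3) = 0.3160 x 0.03555 = 0.01123 mol.
n(KOH) added = 0.1931 x 0.01366 = 0.002638 mol, converting that many moles of HN3 to N3-.
Remaining n(HN3) = 0.008596 mol; n(N3-) = 0.002638 mol.
By Henderson-Hasselbalch, pH = pKa + log([A^-]/[HA]) = 4.72 + log(0.002638/0.008596) = 4.72 + (-0.51) = 4.21.

4.21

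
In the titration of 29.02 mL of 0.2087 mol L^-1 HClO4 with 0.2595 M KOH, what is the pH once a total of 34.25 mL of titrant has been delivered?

n(acid) = 0.2087 x 0.02902 = 0.006056 mol; n(KOH) added = 0.2595 x 0.03425 = 0.008888 mol.
Base is in excess by 0.008888 - 0.006056 = 0.002831 mol in a total volume of 0.06327 L.
[OH^-] = 0.002831/0.06327 = 0.04475 M, so pOH = 1.35 and pH = 14.00 - 1.35 = 12.65.

12.65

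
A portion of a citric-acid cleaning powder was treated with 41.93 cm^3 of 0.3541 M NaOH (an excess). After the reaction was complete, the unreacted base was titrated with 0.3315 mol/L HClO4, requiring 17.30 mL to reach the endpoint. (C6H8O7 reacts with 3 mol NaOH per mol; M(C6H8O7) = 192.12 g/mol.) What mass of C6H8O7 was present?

Total n(NaOH) added = 0.3541 x 0.04193 = 0.01485 mol.
n(HClO4) used = 0.3315 x 0.01730 = 0.005735 mol, which equals the excess n(NaOH).
So n(NaOH) consumed by the sample = 0.01485 - 0.005735 = 0.009112 mol.
n(C6H8O7) = 0.009112 / 3 = 0.003037 mol.
mass = 0.003037 mol x 192.12 g/mol = 0.584 g.

0.584 g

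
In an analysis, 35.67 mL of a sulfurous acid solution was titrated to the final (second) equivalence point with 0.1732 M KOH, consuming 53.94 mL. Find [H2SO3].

0.131 M

n(KOH) = 0.1732 x 0.05394 = 0.009342 mol.
At the final (second) equivalence point, 2 mol OH^- react per mol H2SO3, so n(H2SO3) = 0.009342 / 2 = 0.004671 mol.
[H2SO3] = 0.004671 / 0.03567 L = 0.131 M.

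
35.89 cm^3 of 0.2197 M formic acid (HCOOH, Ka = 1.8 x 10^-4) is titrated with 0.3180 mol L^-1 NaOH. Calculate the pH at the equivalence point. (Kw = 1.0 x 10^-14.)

n(HCOOH) = 0.2197 x 0.03589 = 0.007885 mol; V(NaOH) at equivalence = 0.007885/0.3180 = 0.02480 L.
At equivalence all the acid is converted to HCOO-; total volume = 0.03589 + 0.02480 = 0.06069 L, so [HCOO-] = 0.007885/0.06069 = 0.1299 M.
Kb = Kw/Ka = 1.0e-14 / 1.8 x 10^-4 = 5.56e-11.
[OH^-] = sqrt(Kb x [HCOO-]) = sqrt(5.56e-11 x 0.1299) = 2.69e-6 M.
pOH = 5.57, so pH = 14.00 - 5.57 = 8.43.

8.43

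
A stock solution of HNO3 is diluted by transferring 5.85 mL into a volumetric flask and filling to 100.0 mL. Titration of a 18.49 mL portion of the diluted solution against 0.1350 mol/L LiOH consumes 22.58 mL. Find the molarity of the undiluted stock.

n(LiOH) = 0.1350 x 0.02258 = 0.003048 mol.
n(HNO3) in the aliquot = 0.003048 mol.
[diluted HNO3] = 0.003048 / 0.01849 = 0.1649 M.
Dilution factor = 100.0/5.850 = 17.09, so [stock] = 0.1649 x 17.09 = 2.82 M.

2.82 M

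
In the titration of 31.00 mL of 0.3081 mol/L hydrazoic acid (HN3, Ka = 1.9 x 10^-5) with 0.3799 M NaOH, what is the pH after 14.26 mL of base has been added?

Initial n(HN3) = 0.3081 x 0.03100 = 0.009551 mol.
n(NaOH) added = 0.3799 x 0.01426 = 0.005417 mol, converting that many moles of HN3 to N3-.
Remaining n(HN3) = 0.004134 mol; n(N3-) = 0.005417 mol.
By Henderson-Hasselbalch, pH = pKa + log([A^-]/[HA]) = 4.72 + log(0.005417/0.004134) = 4.72 + (+0.12) = 4.84.

4.84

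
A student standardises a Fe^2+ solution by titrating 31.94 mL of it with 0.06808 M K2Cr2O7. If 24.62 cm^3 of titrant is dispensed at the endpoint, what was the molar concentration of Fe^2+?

n(K2Cr2O7) = 0.06808 x 0.02462 = 0.001676 mol.
From the balanced equation, 1 mol K2Cr2O7 reacts with 6 mol Fe^2+, so n(Fe^2+) = 0.001676 x 6/1 = 0.01006 mol.
[Fe^2+] = 0.01006 / 0.03194 L = 0.315 M.

0.315 M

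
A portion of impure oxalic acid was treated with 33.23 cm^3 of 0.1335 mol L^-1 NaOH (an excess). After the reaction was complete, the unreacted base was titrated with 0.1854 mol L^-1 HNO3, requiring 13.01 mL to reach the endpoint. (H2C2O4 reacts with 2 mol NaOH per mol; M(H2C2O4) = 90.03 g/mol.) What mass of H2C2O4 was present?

Total n(NaOH) added = 0.1335 x 0.03323 = 0.004436 mol.
n(HNO3) used = 0.1854 x 0.01301 = 0.002412 mol, which equals the excess n(NaOH).
So n(NaOH) consumed by the sample = 0.004436 - 0.002412 = 0.002024 mol.
n(H2C2O4) = 0.002024 / 2 = 0.001012 mol.
mass = 0.001012 mol x 90.03 g/mol = 0.0911 g.

0.0911 g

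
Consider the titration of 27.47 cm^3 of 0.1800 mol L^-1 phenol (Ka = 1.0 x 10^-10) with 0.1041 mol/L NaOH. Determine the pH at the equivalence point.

n(C6H5OH) = 0.1800 x 0.02747 = 0.004945 mol; V(NaOH) at equivalence = 0.004945/0.1041 = 0.04750 L.
At equivalence all the acid is converted to C6H5O-; total volume = 0.02747 + 0.04750 = 0.07497 L, so [C6H5O-] = 0.004945/0.07497 = 0.06596 M.
Kb = Kw/Ka = 1.0e-14 / 1.0 x 10^-10 = 0.000100.
[OH^-] = sqrt(Kb x [C6H5O-]) = sqrt(0.000100 x 0.06596) = 0.00257 M.
pOH = 2.59, so pH = 14.00 - 2.59 = 11.41.

11.41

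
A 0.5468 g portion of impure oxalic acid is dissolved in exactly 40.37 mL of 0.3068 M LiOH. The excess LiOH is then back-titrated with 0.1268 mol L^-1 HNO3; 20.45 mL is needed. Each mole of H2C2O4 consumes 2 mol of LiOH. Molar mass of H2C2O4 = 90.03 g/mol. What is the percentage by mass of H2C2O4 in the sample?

Total n(LiOH) added = 0.3068 x 0.04037 = 0.01239 mol.
n(HNO3) used = 0.1268 x 0.02045 = 0.002593 mol, which equals the excess n(LiOH).
So n(LiOH) consumed by the sample = 0.01239 - 0.002593 = 0.009792 mol.
n(H2C2O4) = 0.009792 / 2 = 0.004896 mol.
mass H2C2O4 = 0.004896 x 90.03 = 0.4408 g, so %H2C2O4 = 0.4408/0.5468 x 100 = 80.6%.

80.6%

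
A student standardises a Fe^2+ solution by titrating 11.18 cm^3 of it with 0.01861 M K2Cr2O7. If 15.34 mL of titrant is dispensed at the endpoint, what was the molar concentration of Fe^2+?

n(K2Cr2O7) = 0.01861 x 0.01534 = 0.0002855 mol.
From the balanced equation, 1 mol K2Cr2O7 reacts with 6 mol Fe^2+, so n(Fe^2+) = 0.0002855 x 6/1 = 0.001713 mol.
[Fe^2+] = 0.001713 / 0.01118 L = 0.153 M.

0.153 M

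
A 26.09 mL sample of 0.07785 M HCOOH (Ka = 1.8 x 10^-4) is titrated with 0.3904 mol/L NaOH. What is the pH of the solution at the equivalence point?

8.28

n(HCOOH) = 0.07785 x 0.02609 = 0.002031 mol; V(NaOH) at equivalence = 0.002031/0.3904 = 0.005203 L.
At equivalence all the acid is converted to HCOO-; total volume = 0.02609 + 0.005203 = 0.03129 L, so [HCOO-] = 0.002031/0.03129 = 0.06491 M.
Kb = Kw/Ka = 1.0e-14 / 1.8 x 10^-4 = 5.56e-11.
[OH^-] = sqrt(Kb x [HCOO-]) = sqrt(5.56e-11 x 0.06491) = 1.90e-6 M.
pOH = 5.72, so pH = 14.00 - 5.72 = 8.28.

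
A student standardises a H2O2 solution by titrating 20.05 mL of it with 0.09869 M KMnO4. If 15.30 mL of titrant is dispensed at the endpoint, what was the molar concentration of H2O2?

0.188 M

n(KMnO4) = 0.09869 x 0.01530 = 0.001510 mol.
From the balanced equation, 2 mol KMnO4 reacts with 5 mol H2O2, so n(H2O2) = 0.001510 x 5/2 = 0.003775 mol.
[H2O2] = 0.003775 / 0.02005 L = 0.188 M.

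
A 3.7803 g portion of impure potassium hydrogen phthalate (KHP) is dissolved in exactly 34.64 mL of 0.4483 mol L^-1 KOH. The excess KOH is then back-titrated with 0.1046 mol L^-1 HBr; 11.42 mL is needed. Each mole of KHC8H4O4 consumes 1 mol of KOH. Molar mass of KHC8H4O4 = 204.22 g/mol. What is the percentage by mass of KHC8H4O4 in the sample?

77.4%

Total n(KOH) added = 0.4483 x 0.03464 = 0.01553 mol.
n(HBr) used = 0.1046 x 0.01142 = 0.001195 mol, which equals the excess n(KOH).
So n(KOH) consumed by the sample = 0.01553 - 0.001195 = 0.01433 mol.
n(KHC8H4O4) = 0.01433 / 1 = 0.01433 mol.
mass KHC8H4O4 = 0.01433 x 204.22 = 2.927 g, so %KHC8H4O4 = 2.927/3.7803 x 100 = 77.4%.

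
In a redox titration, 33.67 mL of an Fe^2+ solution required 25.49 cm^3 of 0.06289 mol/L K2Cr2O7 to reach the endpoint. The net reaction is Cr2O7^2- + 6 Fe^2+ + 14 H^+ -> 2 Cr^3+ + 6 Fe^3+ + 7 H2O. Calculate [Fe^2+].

n(K2Cr2O7) = 0.06289 x 0.02549 = 0.001603 mol.
From the balanced equation, 1 mol K2Cr2O7 reacts with 6 mol Fe^2+, so n(Fe^2+) = 0.001603 x 6/1 = 0.009618 mol.
[Fe^2+] = 0.009618 / 0.03367 L = 0.286 M.

0.286 M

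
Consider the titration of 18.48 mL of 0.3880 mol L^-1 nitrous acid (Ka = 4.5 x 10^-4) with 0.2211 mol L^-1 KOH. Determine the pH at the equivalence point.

n(HNO2) = 0.3880 x 0.01848 = 0.007170 mol; V(KOH) at equivalence = 0.007170/0.2211 = 0.03243 L.
At equivalence all the acid is converted to NO2-; total volume = 0.01848 + 0.03243 = 0.05091 L, so [NO2-] = 0.007170/0.05091 = 0.1408 M.
Kb = Kw/Ka = 1.0e-14 / 4.5 x 10^-4 = 2.22e-11.
[OH^-] = sqrt(Kb x [NO2-]) = sqrt(2.22e-11 x 0.1408) = 1.77e-6 M.
pOH = 5.75, so pH = 14.00 - 5.75 = 8.25.

8.25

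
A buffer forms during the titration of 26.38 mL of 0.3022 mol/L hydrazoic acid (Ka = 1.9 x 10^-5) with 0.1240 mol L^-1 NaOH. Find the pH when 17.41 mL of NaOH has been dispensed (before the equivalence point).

4.29

Initial n(HN3) = 0.3022 x 0.02638 = 0.007972 mol.
n(NaOH) added = 0.1240 x 0.01741 = 0.002159 mol, converting that many moles of HN3 to N3-.
Remaining n(HN3) = 0.005813 mol; n(N3-) = 0.002159 mol.
By Henderson-Hasselbalch, pH = pKa + log([A^-]/[HA]) = 4.72 + log(0.002159/0.005813) = 4.72 + (-0.43) = 4.29.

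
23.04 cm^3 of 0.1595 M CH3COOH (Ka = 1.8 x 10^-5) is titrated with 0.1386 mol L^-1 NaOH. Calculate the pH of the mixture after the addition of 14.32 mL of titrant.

Initial n(CH3COOH) = 0.1595 x 0.02304 = 0.003675 mol.
n(NaOH) added = 0.1386 x 0.01432 = 0.001985 mol, converting that many moles of CH3COOH to CH3COO-.
Remaining n(CH3COOH) = 0.001690 mol; n(CH3COO-) = 0.001985 mol.
By Henderson-Hasselbalch, pH = pKa + log([A^-]/[HA]) = 4.74 + log(0.001985/0.001690) = 4.74 + (+0.07) = 4.81.

4.81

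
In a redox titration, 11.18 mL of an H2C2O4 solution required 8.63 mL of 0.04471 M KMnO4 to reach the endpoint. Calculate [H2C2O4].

0.0863 M

n(KMnO4) = 0.04471 x 0.008630 = 0.0003858 mol.
From the balanced equation, 2 mol KMnO4 reacts with 5 mol H2C2O4, so n(H2C2O4) = 0.0003858 x 5/2 = 0.0009646 mol.
[H2C2O4] = 0.0009646 / 0.01118 L = 0.0863 M.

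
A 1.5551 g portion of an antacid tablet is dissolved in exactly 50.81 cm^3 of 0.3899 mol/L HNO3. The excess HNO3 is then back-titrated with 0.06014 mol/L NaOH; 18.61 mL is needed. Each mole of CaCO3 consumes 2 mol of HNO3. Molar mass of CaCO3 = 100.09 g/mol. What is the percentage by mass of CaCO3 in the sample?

Total n(HNO3) added = 0.3899 x 0.05081 = 0.01981 mol.
n(NaOH) used = 0.06014 x 0.01861 = 0.001119 mol, which equals the excess n(HNO3).
So n(HNO3) consumed by the sample = 0.01981 - 0.001119 = 0.01869 mol.
n(CaCO3) = 0.01869 / 2 = 0.009346 mol.
mass CaCO3 = 0.009346 x 100.09 = 0.9354 g, so %CaCO3 = 0.9354/1.5551 x 100 = 60.2%.

60.2%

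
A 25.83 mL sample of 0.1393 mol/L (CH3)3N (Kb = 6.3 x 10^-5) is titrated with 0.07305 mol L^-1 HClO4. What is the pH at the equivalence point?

5.56

n((CH3)3N) = 0.1393 x 0.02583 = 0.003598 mol; V(HClO4) at equivalence = 0.003598/0.07305 = 0.04926 L.
At equivalence the base is fully converted to (CH3)3NH+; total volume = 0.07509 L, so [(CH3)3NH+] = 0.003598/0.07509 = 0.04792 M.
Ka((CH3)3NH+) = Kw/Kb = 1.0e-14 / 6.3 x 10^-5 = 1.59e-10.
[H^+] = sqrt(Ka x [(CH3)3NH+]) = sqrt(1.59e-10 x 0.04792) = 2.76e-6 M.
pH = -log(2.76e-6) = 5.56.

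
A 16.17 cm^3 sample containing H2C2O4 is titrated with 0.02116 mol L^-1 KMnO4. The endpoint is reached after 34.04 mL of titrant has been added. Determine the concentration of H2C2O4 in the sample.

n(KMnO4) = 0.02116 x 0.03404 = 0.0007203 mol.
From the balanced equation, 2 mol KMnO4 reacts with 5 mol H2C2O4, so n(H2C2O4) = 0.0007203 x 5/2 = 0.001801 mol.
[H2C2O4] = 0.001801 / 0.01617 L = 0.111 M.

0.111 M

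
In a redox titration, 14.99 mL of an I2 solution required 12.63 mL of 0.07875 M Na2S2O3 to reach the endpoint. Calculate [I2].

n(Na2S2O3) = 0.07875 x 0.01263 = 0.0009946 mol.
From the balanced equation, 2 mol Na2S2O3 reacts with 1 mol I2, so n(I2) = 0.0009946 x 1/2 = 0.0004973 mol.
[I2] = 0.0004973 / 0.01499 L = 0.0332 M.

0.0332 M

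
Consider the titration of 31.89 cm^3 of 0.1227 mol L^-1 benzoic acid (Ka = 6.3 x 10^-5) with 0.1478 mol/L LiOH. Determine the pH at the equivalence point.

n(C6H5COOH) = 0.1227 x 0.03189 = 0.003913 mol; V(LiOH) at equivalence = 0.003913/0.1478 = 0.02647 L.
At equivalence all the acid is converted to C6H5COO-; total volume = 0.03189 + 0.02647 = 0.05836 L, so [C6H5COO-] = 0.003913/0.05836 = 0.06704 M.
Kb = Kw/Ka = 1.0e-14 / 6.3 x 10^-5 = 1.59e-10.
[OH^-] = sqrt(Kb x [C6H5COO-]) = sqrt(1.59e-10 x 0.06704) = 3.26e-6 M.
pOH = 5.49, so pH = 14.00 - 5.49 = 8.51.

8.51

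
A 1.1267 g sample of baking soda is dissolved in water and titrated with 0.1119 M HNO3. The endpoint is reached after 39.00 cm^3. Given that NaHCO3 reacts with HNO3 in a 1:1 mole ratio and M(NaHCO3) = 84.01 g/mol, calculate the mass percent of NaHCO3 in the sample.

32.5%

n(HNO3) = 0.1119 x 0.03900 = 0.004364 mol.
n(NaHCO3) = 0.004364 / 1 = 0.004364 mol.
mass of NaHCO3 = 0.004364 x 84.01 = 0.3666 g.
% purity = 0.3666 / 1.1267 x 100 = 32.5%.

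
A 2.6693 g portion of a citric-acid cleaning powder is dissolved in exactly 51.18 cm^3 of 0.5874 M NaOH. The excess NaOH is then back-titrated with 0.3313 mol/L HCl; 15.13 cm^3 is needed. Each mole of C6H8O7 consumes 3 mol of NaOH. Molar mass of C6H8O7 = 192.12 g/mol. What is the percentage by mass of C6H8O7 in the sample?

Total n(NaOH) added = 0.5874 x 0.05118 = 0.03006 mol.
n(HCl) used = 0.3313 x 0.01513 = 0.005013 mol, which equals the excess n(NaOH).
So n(NaOH) consumed by the sample = 0.03006 - 0.005013 = 0.02505 mol.
n(C6H8O7) = 0.02505 / 3 = 0.008350 mol.
mass C6H8O7 = 0.008350 x 192.12 = 1.604 g, so %C6H8O7 = 1.604/2.6693 x 100 = 60.1%.

60.1%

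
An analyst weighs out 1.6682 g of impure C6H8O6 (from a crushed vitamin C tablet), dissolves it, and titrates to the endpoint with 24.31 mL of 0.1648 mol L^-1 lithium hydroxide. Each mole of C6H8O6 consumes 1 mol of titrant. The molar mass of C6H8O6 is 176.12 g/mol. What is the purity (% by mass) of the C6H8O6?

n(LiOH) = 0.1648 x 0.02431 = 0.004006 mol.
n(C6H8O6) = 0.004006 / 1 = 0.004006 mol.
mass of C6H8O6 = 0.004006 x 176.12 = 0.7056 g.
% purity = 0.7056 / 1.6682 x 100 = 42.3%.

42.3%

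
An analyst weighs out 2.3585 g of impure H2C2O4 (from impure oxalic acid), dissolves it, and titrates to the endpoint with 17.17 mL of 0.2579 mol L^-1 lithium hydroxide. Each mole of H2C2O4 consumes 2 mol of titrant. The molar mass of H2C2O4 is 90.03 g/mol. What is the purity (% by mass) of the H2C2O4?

n(LiOH) = 0.2579 x 0.01717 = 0.004428 mol.
n(H2C2O4) = 0.004428 / 2 = 0.002214 mol.
mass of H2C2O4 = 0.002214 x 90.03 = 0.1993 g.
% purity = 0.1993 / 2.3585 x 100 = 8.45%.

8.45%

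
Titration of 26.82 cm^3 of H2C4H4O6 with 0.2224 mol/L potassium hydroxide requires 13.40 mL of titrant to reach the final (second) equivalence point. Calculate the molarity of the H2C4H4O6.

n(KOH) = 0.2224 x 0.01340 = 0.002980 mol.
At the final (second) equivalence point, 2 mol OH^- react per mol H2C4H4O6, so n(H2C4H4O6) = 0.002980 / 2 = 0.001490 mol.
[H2C4H4O6] = 0.001490 / 0.02682 L = 0.0556 M.

0.0556 M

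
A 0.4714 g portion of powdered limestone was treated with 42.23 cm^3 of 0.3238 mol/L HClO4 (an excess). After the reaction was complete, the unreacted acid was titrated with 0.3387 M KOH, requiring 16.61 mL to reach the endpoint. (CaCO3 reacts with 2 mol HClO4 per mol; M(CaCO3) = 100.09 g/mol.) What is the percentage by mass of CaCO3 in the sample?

Total n(HClO4) added = 0.3238 x 0.04223 = 0.01367 mol.
n(KOH) used = 0.3387 x 0.01661 = 0.005626 mol, which equals the excess n(HClO4).
So n(HClO4) consumed by the sample = 0.01367 - 0.005626 = 0.008048 mol.
n(CaCO3) = 0.008048 / 2 = 0.004024 mol.
mass CaCO3 = 0.004024 x 100.09 = 0.4028 g, so %CaCO3 = 0.4028/0.4714 x 100 = 85.4%.

85.4%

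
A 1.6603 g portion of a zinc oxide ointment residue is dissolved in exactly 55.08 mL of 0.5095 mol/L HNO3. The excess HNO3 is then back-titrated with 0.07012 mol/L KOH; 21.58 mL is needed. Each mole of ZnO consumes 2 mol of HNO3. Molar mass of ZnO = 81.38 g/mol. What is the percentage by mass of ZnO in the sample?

Total n(HNO3) added = 0.5095 x 0.05508 = 0.02806 mol.
n(KOH) used = 0.07012 x 0.02158 = 0.001513 mol, which equals the excess n(HNO3).
So n(HNO3) consumed by the sample = 0.02806 - 0.001513 = 0.02655 mol.
n(ZnO) = 0.02655 / 2 = 0.01328 mol.
mass ZnO = 0.01328 x 81.38 = 1.080 g, so %ZnO = 1.080/1.6603 x 100 = 65.1%.

65.1%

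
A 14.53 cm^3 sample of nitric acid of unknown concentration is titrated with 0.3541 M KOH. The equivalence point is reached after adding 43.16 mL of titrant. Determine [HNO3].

1.05 M

n(KOH) delivered = 0.3541 x 0.04316 = 0.01528 mol.
For a 1:1 reaction, n(HNO3) = 0.01528 mol.
[HNO3] = 0.01528 mol / 0.01453 L = 1.05 M.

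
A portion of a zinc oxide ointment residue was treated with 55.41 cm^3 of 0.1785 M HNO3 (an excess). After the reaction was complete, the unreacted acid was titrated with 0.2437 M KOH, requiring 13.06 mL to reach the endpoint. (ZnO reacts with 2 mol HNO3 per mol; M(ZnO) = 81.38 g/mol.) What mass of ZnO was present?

Total n(HNO3) added = 0.1785 x 0.05541 = 0.009891 mol.
n(KOH) used = 0.2437 x 0.01306 = 0.003183 mol, which equals the excess n(HNO3).
So n(HNO3) consumed by the sample = 0.009891 - 0.003183 = 0.006708 mol.
n(ZnO) = 0.006708 / 2 = 0.003354 mol.
mass = 0.003354 mol x 81.38 g/mol = 0.273 g.

0.273 g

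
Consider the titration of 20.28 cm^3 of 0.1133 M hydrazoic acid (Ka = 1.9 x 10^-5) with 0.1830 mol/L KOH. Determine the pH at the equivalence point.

n(HN3) = 0.1133 x 0.02028 = 0.002298 mol; V(KOH) at equivalence = 0.002298/0.1830 = 0.01256 L.
At equivalence all the acid is converted to N3-; total volume = 0.02028 + 0.01256 = 0.03284 L, so [N3-] = 0.002298/0.03284 = 0.06998 M.
Kb = Kw/Ka = 1.0e-14 / 1.9 x 10^-5 = 5.26e-10.
[OH^-] = sqrt(Kb x [N3-]) = sqrt(5.26e-10 x 0.06998) = 6.07e-6 M.
pOH = 5.22, so pH = 14.00 - 5.22 = 8.78.

8.78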